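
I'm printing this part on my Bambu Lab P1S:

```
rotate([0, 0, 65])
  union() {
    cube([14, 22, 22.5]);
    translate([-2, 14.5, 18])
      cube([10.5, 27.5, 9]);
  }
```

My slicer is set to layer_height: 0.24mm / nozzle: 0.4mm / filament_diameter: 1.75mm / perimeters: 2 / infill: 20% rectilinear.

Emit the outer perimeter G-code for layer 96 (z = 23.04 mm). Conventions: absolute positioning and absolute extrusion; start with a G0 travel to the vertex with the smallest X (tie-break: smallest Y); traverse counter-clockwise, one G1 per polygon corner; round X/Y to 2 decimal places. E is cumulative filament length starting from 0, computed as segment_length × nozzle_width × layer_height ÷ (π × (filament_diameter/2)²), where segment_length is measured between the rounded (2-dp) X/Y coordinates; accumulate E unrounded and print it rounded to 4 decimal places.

At z = 23.04 mm: the cube is absent (z outside [0, 22.5]); the cube at (-2, 14.5) (footprint 10.5×27.5) is included at this height; Merging all regions: only the 10.5×27.5 cube at (-2, 14.5) is present, so the union is just that shape — 1 connected region; (rotated 65° about Z; rotation is an isometry so areas/perimeters/island counts are preserved). The outline is a single polygon with 4 vertices. Extrusion per mm of travel: 0.4 × 0.24 / (π × 0.875²) = 0.039912. Accumulating E over each segment gives final E = 3.0326.

G0 X-38.91 Y15.94 Z23.04
G1 X-13.99 Y4.32 E1.0974
G1 X-9.55 Y13.83 E1.5163
G1 X-34.47 Y25.45 E2.6137
G1 X-38.91 Y15.94 E3.0326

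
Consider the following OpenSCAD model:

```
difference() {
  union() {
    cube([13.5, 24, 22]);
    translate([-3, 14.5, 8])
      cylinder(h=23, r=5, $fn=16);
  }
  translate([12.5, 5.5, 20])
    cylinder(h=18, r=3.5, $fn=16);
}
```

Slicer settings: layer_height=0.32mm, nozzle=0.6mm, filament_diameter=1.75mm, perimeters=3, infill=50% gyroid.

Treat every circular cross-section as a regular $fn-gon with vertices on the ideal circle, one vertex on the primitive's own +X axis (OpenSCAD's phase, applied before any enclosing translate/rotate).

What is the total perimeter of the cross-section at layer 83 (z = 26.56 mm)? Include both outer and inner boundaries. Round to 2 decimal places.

31.21 mm

At z = 26.56 mm: the cube is absent (z outside [0, 22]); the r=5 cylinder at (-3, 14.5) contributes a regular 16-gon of circumradius 5 (perimeter = 2·16·5.000·sin(180°/16) = 31.21 mm); Merging all regions: only the r=5 cylinder at (-3, 14.5) is present, so the union is just that shape — boundary = 31.21 mm; the r=3.5 cylinder at (12.5, 5.5) gives a regular 16-gon of circumradius 3.5 (constant along its height) (perimeter = 2·16·3.500·sin(180°/16) = 21.85 mm); Taking the first minus the rest: starting from the result so far, the r=3.5 cylinder at (12.5, 5.5) misses the remaining region (no effect) — boundary = 31.21 mm. Overall, the cross-section is a single solid region. Total boundary length (outer) = 31.21 mm.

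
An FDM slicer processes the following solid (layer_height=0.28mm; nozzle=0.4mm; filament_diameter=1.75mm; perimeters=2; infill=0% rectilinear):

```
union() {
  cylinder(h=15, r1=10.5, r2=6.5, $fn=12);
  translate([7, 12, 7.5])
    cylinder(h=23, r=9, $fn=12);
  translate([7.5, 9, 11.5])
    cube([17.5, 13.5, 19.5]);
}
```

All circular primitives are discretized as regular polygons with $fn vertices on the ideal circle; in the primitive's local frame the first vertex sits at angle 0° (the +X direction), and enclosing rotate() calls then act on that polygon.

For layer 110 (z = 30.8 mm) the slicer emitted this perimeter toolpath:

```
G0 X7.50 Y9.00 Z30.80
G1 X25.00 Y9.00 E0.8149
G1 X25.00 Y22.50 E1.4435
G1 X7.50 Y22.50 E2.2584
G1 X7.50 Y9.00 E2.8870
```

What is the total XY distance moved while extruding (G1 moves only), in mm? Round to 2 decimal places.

62.00 mm

Sum the Euclidean lengths of each G1 segment: total = 62.00 mm.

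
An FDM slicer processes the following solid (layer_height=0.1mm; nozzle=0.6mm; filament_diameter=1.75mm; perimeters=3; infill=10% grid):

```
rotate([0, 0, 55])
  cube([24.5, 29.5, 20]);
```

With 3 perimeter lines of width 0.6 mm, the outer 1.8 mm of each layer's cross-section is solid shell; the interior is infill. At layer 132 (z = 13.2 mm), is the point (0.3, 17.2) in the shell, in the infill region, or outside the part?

infill

At z = 13.2 mm: the 24.5×29.5 cube contributes its full rectangle; (whole slice rotated 55° about Z — lengths, areas and connectivity unchanged). Overall, the cross-section is a single solid region. Undo the 55° rotation: the query point maps to (14.261, 9.620) in the un-rotated model frame. The nearest boundary edge runs (0.00, 0.00)→(24.50, 0.00); distance from the point to it = 9.62 mm. The point is inside the cross-section and 9.62 mm from the nearest boundary — more than the 1.8 mm shell width (3 × 0.6), so it's in the infill interior.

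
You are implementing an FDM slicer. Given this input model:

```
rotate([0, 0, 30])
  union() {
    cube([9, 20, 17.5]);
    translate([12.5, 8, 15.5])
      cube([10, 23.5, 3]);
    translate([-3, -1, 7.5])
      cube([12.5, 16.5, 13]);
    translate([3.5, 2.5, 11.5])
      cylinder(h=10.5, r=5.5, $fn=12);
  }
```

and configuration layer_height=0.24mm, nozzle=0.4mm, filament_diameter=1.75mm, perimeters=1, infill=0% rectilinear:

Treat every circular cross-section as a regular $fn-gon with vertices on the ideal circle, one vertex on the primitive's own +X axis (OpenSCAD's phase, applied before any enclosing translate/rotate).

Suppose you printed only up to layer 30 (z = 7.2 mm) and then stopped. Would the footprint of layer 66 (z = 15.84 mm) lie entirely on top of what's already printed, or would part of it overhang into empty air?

part overhangs

Compare the two slices. At z = 7.2: the cube (footprint 9×20) is included at this height (area 180.00 mm²); the cube at (12.5, 8) is absent (z outside [15.5, 18.5]); the cube at (-3, -1) is not intersected at this z (z outside [7.5, 20.5]); the cylinder at (3.5, 2.5) does not reach this height (z outside [11.5, 22]); Combining (union): only the 9×20 cube is present, so the union is just that shape — area = 180.00 mm²; (rotated 30° about Z; rotation is an isometry so areas/perimeters/island counts are preserved). At z = 15.84: the cube (footprint 9×20) is included at this height (area 180.00 mm²); the cube at (12.5, 8) (footprint 10×23.5) is included at this height (area 235.00 mm²); the cube at (-3, -1) (footprint 12.5×16.5) is included at this height (area 206.25 mm²); the cylinder at (3.5, 2.5): section is a regular 12-gon, circumradius r=5.5 (area = (12/2)·5.500²·sin(360°/12) = 90.75 mm²); Combining (union): the regions partially overlap — summed areas 712.00 mm² minus the doubly-counted overlap 219.68 mm² gives 492.32 mm² — area = 492.32 mm²; (rotated 30° about Z; rotation is an isometry so areas/perimeters/island counts are preserved). Checking containment: at z = 15.84 the cross-section extends beyond the z = 7.2 cross-section by about 312.32 mm².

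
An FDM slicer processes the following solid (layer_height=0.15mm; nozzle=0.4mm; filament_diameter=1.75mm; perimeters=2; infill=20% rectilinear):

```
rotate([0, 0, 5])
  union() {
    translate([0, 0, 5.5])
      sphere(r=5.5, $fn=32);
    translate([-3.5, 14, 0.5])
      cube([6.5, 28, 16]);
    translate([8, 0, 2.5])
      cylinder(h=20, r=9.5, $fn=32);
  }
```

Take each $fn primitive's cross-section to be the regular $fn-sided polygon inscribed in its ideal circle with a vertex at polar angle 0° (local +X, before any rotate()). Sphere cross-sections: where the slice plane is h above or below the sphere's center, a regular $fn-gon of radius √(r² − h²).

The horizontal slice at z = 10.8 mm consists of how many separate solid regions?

At z = 10.8 mm: the r=5.5 sphere contributes a regular 32-gon of circumradius √(5.5²−5.3²) = 1.470; the cube at (-3.5, 14) (footprint 6.5×28) is included at this height; the r=9.5 cylinder at (8, 0) gives a regular 32-gon of circumradius 9.5 (constant along its height); Merging all regions: the regions partially overlap (shared area 6.74 mm²), so overlapping operands fuse into one piece — 2 connected regions; (whole slice rotated 5° about Z — lengths, areas and connectivity unchanged). The result has 2 disconnected regions.

2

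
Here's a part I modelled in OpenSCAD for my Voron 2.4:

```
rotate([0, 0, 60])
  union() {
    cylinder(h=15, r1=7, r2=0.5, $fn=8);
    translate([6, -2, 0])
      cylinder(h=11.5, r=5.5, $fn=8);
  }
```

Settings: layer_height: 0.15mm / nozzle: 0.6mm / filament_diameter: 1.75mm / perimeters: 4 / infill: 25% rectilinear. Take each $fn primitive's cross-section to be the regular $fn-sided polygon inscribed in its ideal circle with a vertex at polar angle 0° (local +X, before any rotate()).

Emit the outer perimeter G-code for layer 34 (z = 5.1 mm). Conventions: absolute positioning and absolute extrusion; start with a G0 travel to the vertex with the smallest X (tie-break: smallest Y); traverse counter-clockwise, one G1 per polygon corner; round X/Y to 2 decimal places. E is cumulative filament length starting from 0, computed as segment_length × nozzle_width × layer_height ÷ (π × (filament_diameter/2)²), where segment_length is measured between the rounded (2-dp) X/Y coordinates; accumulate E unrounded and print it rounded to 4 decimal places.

At z = 5.1 mm: the cone: at t=0.340 of its height the radius interpolates to r₁+(r₂−r₁)t = 4.790, giving a regular 8-gon of that circumradius; the r=5.5 cylinder at (6, -2) gives a regular 8-gon of circumradius 5.5 (constant along its height); Combining (union): the regions partially overlap (shared area 17.57 mm²), so overlapping operands fuse into one piece — 1 connected region; (whole slice rotated 60° about Z — lengths, areas and connectivity unchanged). The outline is a single polygon with 14 vertices. Extrusion per mm of travel: 0.6 × 0.15 / (π × 0.875²) = 0.037418. Accumulating E over each segment gives final E = 1.7250.

G0 X-4.63 Y-1.24 Z5.10
G1 X-2.40 Y-4.15 E0.1372
G1 X1.24 Y-4.63 E0.2746
G1 X4.15 Y-2.40 E0.4117
G1 X4.35 Y-0.88 E0.4691
G1 X6.16 Y-1.12 E0.5374
G1 X9.50 Y1.45 E0.6951
G1 X10.04 Y5.62 E0.8524
G1 X7.48 Y8.96 E1.0099
G1 X3.31 Y9.51 E1.1673
G1 X-0.03 Y6.95 E1.3248
G1 X-0.35 Y4.51 E1.4168
G1 X-1.24 Y4.63 E1.4504
G1 X-4.15 Y2.40 E1.5876
G1 X-4.63 Y-1.24 E1.7250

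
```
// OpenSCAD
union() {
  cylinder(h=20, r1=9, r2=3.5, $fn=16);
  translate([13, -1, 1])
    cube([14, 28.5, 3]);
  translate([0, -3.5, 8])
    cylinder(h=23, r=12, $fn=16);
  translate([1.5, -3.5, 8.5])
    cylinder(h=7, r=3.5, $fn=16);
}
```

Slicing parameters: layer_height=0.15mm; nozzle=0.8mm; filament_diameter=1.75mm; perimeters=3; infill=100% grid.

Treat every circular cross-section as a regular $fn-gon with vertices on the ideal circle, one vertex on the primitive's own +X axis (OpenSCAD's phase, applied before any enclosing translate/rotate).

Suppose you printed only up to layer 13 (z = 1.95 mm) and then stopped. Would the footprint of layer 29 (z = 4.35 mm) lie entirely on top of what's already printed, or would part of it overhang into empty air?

Compare the two slices. At z = 1.95: the cone contributes a regular 16-gon of circumradius 8.464 (interpolated between r1=9 and r2=3.5 at t=0.098) (area = (16/2)·8.464²·sin(360°/16) = 219.31 mm²); the cube at (13, -1) is present — its section is the full 14×28.5 rectangle (area 399.00 mm²); the cylinder at (0, -3.5) is not intersected at this z (z outside [8, 31]); the cylinder at (1.5, -3.5) is absent (z outside [8.5, 15.5]); Combining (union): the 2 present regions are separate (no shared area or edge), so areas and boundary lengths simply add and each stays a separate island — area = 618.31 mm². At z = 4.35: the cone (r1=9→r2=3.5) has section circumradius 7.804 here — a regular 16-gon (area = (16/2)·7.804²·sin(360°/16) = 186.44 mm²); the cube at (13, -1) does not reach this height (z outside [1, 4]); the cylinder at (0, -3.5) is not intersected at this z (z outside [8, 31]); the cylinder at (1.5, -3.5) is absent (z outside [8.5, 15.5]); Merging all regions: only the cone is present, so the union is just that shape — area = 186.44 mm². Checking containment: the cross-section at z = 4.35 is a subset of the cross-section at z = 1.95.

entirely on top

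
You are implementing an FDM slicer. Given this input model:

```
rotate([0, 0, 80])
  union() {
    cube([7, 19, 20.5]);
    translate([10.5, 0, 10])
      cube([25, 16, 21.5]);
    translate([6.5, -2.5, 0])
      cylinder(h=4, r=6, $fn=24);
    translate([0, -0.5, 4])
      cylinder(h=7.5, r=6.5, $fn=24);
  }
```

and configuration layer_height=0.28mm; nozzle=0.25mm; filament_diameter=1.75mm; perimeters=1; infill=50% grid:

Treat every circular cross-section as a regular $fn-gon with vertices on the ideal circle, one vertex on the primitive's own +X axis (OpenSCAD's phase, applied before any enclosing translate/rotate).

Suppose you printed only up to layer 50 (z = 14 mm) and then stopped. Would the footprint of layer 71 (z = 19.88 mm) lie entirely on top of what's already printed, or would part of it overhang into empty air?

Compare the two slices. At z = 14: the cube (footprint 7×19) is included at this height (area 133.00 mm²); the cube at (10.5, 0) (footprint 25×16) is included at this height (area 400.00 mm²); the cylinder at (6.5, -2.5) is absent (z outside [0, 4]); the cylinder at (0, -0.5) does not reach this height (z outside [4, 11.5]); Combining (union): the 2 present regions are separate (no shared area or edge), so areas and boundary lengths simply add and each stays a separate island — area = 533.00 mm²; (rotated 80° about Z; rotation is an isometry so areas/perimeters/island counts are preserved). At z = 19.88: the cube (footprint 7×19) is included at this height (area 133.00 mm²); the 25×16 cube at (10.5, 0) contributes its full rectangle (area 400.00 mm²); the cylinder at (6.5, -2.5) does not reach this height (z outside [0, 4]); the cylinder at (0, -0.5) is not intersected at this z (z outside [4, 11.5]); Taking the union: the 2 present regions are separate (no shared area or edge), so areas and boundary lengths simply add and each stays a separate island — area = 533.00 mm²; (rotated 80° about Z; rotation is an isometry so areas/perimeters/island counts are preserved). Checking containment: the cross-section at z = 19.88 is a subset of the cross-section at z = 14.

entirely on top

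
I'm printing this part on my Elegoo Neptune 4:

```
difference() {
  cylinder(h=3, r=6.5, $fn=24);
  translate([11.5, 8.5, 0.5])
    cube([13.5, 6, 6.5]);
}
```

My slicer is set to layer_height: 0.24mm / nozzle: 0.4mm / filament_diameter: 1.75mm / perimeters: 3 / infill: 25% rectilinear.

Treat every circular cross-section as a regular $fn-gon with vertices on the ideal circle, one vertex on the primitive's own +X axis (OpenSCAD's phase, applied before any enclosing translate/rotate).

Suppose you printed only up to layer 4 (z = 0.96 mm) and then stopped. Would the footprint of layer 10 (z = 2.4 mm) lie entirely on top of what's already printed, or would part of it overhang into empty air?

entirely on top

Compare the two slices. At z = 0.96: the r=6.5 cylinder gives a regular 24-gon of circumradius 6.5 (constant along its height) (area = (24/2)·6.500²·sin(360°/24) = 131.22 mm²); the cube at (11.5, 8.5) (footprint 13.5×6) is included at this height (area 81.00 mm²); Taking the first minus the rest: starting from the r=6.5 cylinder (131.22 mm²), the 13.5×6 cube at (11.5, 8.5) misses the remaining region (no effect) — area = 131.22 mm². At z = 2.4: the cylinder: section is a regular 24-gon, circumradius r=6.5 (area = (24/2)·6.500²·sin(360°/24) = 131.22 mm²); the cube at (11.5, 8.5) (footprint 13.5×6) is included at this height (area 81.00 mm²); Taking the first minus the rest: starting from the r=6.5 cylinder (131.22 mm²), the 13.5×6 cube at (11.5, 8.5) misses the remaining region (no effect) — area = 131.22 mm². Checking containment: the cross-section at z = 2.4 is a subset of the cross-section at z = 0.96.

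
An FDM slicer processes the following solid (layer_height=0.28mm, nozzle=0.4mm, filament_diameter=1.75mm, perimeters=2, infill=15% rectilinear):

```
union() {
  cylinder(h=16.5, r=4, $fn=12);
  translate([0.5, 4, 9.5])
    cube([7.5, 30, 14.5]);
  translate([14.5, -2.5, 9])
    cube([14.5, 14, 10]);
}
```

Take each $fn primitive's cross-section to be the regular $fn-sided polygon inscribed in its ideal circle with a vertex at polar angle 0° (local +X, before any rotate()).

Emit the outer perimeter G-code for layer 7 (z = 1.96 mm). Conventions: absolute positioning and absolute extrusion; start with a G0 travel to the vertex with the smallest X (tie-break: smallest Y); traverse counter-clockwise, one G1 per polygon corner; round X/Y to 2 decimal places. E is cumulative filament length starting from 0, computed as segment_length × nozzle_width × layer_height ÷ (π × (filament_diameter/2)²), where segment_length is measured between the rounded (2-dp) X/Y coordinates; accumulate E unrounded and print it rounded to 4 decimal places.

G0 X-4.00 Y0.00 Z1.96
G1 X-3.46 Y-2.00 E0.0965
G1 X-2.00 Y-3.46 E0.1926
G1 X0.00 Y-4.00 E0.2891
G1 X2.00 Y-3.46 E0.3855
G1 X3.46 Y-2.00 E0.4817
G1 X4.00 Y0.00 E0.5781
G1 X3.46 Y2.00 E0.6746
G1 X2.00 Y3.46 E0.7707
G1 X0.00 Y4.00 E0.8672
G1 X-2.00 Y3.46 E0.9637
G1 X-3.46 Y2.00 E1.0598
G1 X-4.00 Y0.00 E1.1563

At z = 1.96 mm: the cylinder: section is a regular 12-gon, circumradius r=4; the cube at (0.5, 4) does not reach this height (z outside [9.5, 24]); the cube at (14.5, -2.5) does not reach this height (z outside [9, 19]); Merging all regions: only the r=4 cylinder is present, so the union is just that shape — 1 connected region. The outline is a single polygon with 12 vertices. Extrusion per mm of travel: 0.4 × 0.28 / (π × 0.875²) = 0.046564. Accumulating E over each segment gives final E = 1.1563.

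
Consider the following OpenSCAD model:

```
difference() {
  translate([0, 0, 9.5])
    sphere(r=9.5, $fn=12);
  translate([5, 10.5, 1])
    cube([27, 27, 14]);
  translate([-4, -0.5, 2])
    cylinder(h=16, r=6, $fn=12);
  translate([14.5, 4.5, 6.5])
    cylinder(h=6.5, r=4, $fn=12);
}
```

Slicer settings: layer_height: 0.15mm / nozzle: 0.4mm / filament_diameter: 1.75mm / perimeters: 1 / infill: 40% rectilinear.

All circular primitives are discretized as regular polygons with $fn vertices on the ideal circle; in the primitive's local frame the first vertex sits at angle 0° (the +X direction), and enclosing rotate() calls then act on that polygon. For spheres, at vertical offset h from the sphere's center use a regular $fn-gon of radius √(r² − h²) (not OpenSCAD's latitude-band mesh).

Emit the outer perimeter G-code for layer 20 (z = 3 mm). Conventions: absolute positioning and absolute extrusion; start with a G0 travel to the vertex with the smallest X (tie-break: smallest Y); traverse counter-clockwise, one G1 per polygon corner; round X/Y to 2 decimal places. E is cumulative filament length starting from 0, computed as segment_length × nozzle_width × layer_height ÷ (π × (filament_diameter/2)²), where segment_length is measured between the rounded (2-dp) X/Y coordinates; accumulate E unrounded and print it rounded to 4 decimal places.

G0 X-3.97 Y5.49 Z3.00
G1 X-1.00 Y4.70 E0.0767
G1 X1.20 Y2.50 E0.1543
G1 X2.00 Y-0.50 E0.2317
G1 X1.20 Y-3.50 E0.3092
G1 X-1.00 Y-5.70 E0.3868
G1 X-2.80 Y-6.18 E0.4333
G1 X0.00 Y-6.93 E0.5056
G1 X3.46 Y-6.00 E0.5949
G1 X6.00 Y-3.46 E0.6845
G1 X6.93 Y0.00 E0.7739
G1 X6.00 Y3.46 E0.8633
G1 X3.46 Y6.00 E0.9529
G1 X0.00 Y6.93 E1.0423
G1 X-3.46 Y6.00 E1.1316
G1 X-3.97 Y5.49 E1.1496

At z = 3 mm: the r=9.5 sphere contributes a regular 12-gon of circumradius √(9.5²−6.5²) = 6.928; the cube at (5, 10.5) is present — its section is the full 27×27 rectangle; the cylinder at (-4, -0.5): section is a regular 12-gon, circumradius r=6; the cylinder at (14.5, 4.5) is absent (z outside [6.5, 13]); Taking the first minus the rest: starting from the r=9.5 sphere, the 27×27 cube at (5, 10.5) misses the remaining region (no effect); the r=6 cylinder at (-4, -0.5) partially overlaps it — only the 74.58 mm² overlap (of its 108.00 mm²) is removed, clipping the outline — 1 connected region. The outline is a single polygon with 15 vertices. Extrusion per mm of travel: 0.4 × 0.15 / (π × 0.875²) = 0.024945. Accumulating E over each segment gives final E = 1.1496.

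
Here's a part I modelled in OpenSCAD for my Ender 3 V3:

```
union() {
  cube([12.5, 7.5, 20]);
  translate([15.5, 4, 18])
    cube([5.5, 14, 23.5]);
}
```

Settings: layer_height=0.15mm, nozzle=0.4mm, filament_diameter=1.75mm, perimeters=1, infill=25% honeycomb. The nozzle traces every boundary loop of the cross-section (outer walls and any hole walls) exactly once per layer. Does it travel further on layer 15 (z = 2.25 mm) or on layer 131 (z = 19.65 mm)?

Layer 15 (z = 2.25): the cube (footprint 12.5×7.5) is included at this height (perimeter 40.00 mm); the cube at (15.5, 4) is absent (z outside [18, 41.5]); Merging all regions: only the 12.5×7.5 cube is present, so the union is just that shape — boundary = 40.00 mm. So its perimeter = 40.00 mm. Layer 131 (z = 19.65): the 12.5×7.5 cube contributes its full rectangle (perimeter 40.00 mm); the 5.5×14 cube at (15.5, 4) contributes its full rectangle (perimeter 39.00 mm); Merging all regions: the 2 present regions are separate (no shared area or edge), so areas and boundary lengths simply add and each stays a separate island — boundary = 79.00 mm. So its perimeter = 79.00 mm. Layer 131 is larger (79.00 vs 40.00 mm).

layer 131 (z = 19.65 mm)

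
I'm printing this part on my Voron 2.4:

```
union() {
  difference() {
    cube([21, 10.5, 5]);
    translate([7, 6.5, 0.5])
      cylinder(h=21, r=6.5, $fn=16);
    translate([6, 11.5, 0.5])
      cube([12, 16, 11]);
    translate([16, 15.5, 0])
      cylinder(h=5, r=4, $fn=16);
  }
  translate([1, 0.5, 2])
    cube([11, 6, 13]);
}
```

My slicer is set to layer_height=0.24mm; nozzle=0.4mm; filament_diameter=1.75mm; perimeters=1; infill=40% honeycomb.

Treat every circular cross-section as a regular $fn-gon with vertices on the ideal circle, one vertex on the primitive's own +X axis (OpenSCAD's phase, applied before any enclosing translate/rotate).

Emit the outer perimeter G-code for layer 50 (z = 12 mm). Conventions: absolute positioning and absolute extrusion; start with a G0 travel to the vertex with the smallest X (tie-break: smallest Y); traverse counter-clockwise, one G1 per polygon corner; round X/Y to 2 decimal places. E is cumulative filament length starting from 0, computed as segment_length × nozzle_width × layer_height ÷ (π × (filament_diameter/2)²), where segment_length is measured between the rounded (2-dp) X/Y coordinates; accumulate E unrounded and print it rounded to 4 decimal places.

G0 X1.00 Y0.50 Z12.00
G1 X12.00 Y0.50 E0.4390
G1 X12.00 Y6.50 E0.6785
G1 X1.00 Y6.50 E1.1175
G1 X1.00 Y0.50 E1.3570

At z = 12 mm: the cube does not reach this height (z outside [0, 5]); the cylinder at (7, 6.5): section is a regular 16-gon, circumradius r=6.5; the cube at (6, 11.5) is not intersected at this z (z outside [0.5, 11.5]); the cylinder at (16, 15.5) does not reach this height (z outside [0, 5]); After the difference (first − rest): the first operand is absent here, so nothing remains; the cube at (1, 0.5) is present — its section is the full 11×6 rectangle; Merging all regions: only the 11×6 cube at (1, 0.5) is present, so the union is just that shape — 1 connected region. The outline is a single polygon with 4 vertices. Extrusion per mm of travel: 0.4 × 0.24 / (π × 0.875²) = 0.039912. Accumulating E over each segment gives final E = 1.3570.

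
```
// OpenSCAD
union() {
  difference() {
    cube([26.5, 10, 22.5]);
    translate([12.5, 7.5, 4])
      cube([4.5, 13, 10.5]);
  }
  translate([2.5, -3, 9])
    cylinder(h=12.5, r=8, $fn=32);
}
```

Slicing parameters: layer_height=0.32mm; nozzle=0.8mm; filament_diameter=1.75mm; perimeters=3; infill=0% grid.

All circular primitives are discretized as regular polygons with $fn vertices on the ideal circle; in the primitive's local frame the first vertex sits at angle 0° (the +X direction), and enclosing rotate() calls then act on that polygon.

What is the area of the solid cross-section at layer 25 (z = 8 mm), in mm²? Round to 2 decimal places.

253.75 mm²

At z = 8 mm: the cube is present — its section is the full 26.5×10 rectangle (area 265.00 mm²); the 4.5×13 cube at (12.5, 7.5) contributes its full rectangle (area 58.50 mm²); After the difference (first − rest): starting from the 26.5×10 cube (265.00 mm²), the 4.5×13 cube at (12.5, 7.5) partially overlaps it — only the 11.25 mm² overlap (of its 58.50 mm²) is removed, clipping the outline — area = 253.75 mm²; the cylinder at (2.5, -3) is not intersected at this z (z outside [9, 21.5]); Taking the union: only the result so far is present, so the union is just that shape — area = 253.75 mm². Overall, the cross-section is a single solid region. Net area = 253.75 mm².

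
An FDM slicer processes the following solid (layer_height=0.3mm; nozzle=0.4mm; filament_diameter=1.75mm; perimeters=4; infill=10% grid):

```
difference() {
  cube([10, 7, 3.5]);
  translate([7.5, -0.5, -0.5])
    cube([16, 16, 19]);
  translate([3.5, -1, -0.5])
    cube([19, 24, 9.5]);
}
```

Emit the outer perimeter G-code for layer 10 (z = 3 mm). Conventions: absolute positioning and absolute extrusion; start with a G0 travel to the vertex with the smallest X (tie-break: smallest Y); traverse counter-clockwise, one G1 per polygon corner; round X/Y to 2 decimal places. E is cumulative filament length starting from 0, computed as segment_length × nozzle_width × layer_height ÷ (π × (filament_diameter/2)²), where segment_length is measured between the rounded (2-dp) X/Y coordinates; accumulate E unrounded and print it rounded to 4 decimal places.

At z = 3 mm: the cube is present — its section is the full 10×7 rectangle; the cube at (7.5, -0.5) (footprint 16×16) is included at this height; the cube at (3.5, -1) is present — its section is the full 19×24 rectangle; Subtracting the remaining from the first: starting from the 10×7 cube, the 16×16 cube at (7.5, -0.5) partially overlaps it — only the 17.50 mm² overlap (of its 256.00 mm²) is removed, clipping the outline; the 19×24 cube at (3.5, -1) partially overlaps it — only the 28.00 mm² overlap (of its 456.00 mm²) is removed, clipping the outline — 1 connected region. The outline is a single polygon with 4 vertices. Extrusion per mm of travel: 0.4 × 0.3 / (π × 0.875²) = 0.049890. Accumulating E over each segment gives final E = 1.0477.

G0 X0.00 Y0.00 Z3.00
G1 X3.50 Y0.00 E0.1746
G1 X3.50 Y7.00 E0.5238
G1 X0.00 Y7.00 E0.6985
G1 X0.00 Y0.00 E1.0477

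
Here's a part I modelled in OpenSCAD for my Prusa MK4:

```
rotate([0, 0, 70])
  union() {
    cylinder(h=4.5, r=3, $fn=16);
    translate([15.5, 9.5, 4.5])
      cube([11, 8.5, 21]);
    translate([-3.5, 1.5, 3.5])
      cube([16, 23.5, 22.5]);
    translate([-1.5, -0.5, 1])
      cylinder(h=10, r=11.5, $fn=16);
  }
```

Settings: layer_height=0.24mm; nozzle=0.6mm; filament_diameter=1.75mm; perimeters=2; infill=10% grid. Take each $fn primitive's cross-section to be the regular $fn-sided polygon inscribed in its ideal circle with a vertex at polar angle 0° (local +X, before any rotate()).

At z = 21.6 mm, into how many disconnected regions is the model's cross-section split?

2

At z = 21.6 mm: the cylinder is not intersected at this z (z outside [0, 4.5]); the cube at (15.5, 9.5) (footprint 11×8.5) is included at this height; the cube at (-3.5, 1.5) (footprint 16×23.5) is included at this height; the cylinder at (-1.5, -0.5) does not reach this height (z outside [1, 11]); Merging all regions: the 2 present regions are separate (no shared area or edge), so areas and boundary lengths simply add and each stays a separate island — 2 connected regions; (rotated 70° about Z; rotation is an isometry so areas/perimeters/island counts are preserved). The result has 2 disconnected regions.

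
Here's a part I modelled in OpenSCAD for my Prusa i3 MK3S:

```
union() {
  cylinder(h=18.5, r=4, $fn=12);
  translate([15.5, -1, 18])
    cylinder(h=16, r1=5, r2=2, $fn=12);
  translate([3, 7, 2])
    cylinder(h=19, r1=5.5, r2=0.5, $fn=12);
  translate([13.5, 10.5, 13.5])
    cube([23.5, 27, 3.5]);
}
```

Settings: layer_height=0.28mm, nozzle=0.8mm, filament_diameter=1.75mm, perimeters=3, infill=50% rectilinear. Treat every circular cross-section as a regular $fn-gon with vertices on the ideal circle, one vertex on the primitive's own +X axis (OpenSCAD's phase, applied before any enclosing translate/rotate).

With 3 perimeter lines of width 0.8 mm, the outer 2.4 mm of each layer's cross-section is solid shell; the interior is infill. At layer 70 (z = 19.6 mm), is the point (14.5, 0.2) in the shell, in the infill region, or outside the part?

infill

At z = 19.6 mm: the cylinder is not intersected at this z (z outside [0, 18.5]); the cone at (15.5, -1) contributes a regular 12-gon of circumradius 4.700 (interpolated between r1=5 and r2=2 at t=0.100); the cone at (3, 7): at t=0.926 of its height the radius interpolates to r₁+(r₂−r₁)t = 0.868, giving a regular 12-gon of that circumradius; the cube at (13.5, 10.5) is not intersected at this z (z outside [13.5, 17]); Merging all regions: the 2 present regions are separate (no shared area or edge), so areas and boundary lengths simply add and each stays a separate island — 2 connected regions. Overall, the cross-section has 2 separate islands. The nearest boundary edge runs (11.43, 1.35)→(13.15, 3.07); distance from the point to it = 2.98 mm. (Shell/infill is judged within the island containing the point — the largest one.) The point is inside the cross-section and 2.98 mm from the nearest boundary — more than the 2.4 mm shell width (3 × 0.8), so it's in the infill interior.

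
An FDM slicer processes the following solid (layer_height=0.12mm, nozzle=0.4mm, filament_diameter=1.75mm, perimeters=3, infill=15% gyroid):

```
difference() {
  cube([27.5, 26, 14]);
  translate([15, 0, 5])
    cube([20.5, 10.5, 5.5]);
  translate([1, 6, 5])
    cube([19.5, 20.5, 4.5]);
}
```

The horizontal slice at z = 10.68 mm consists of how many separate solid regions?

1

At z = 10.68 mm: the cube (footprint 27.5×26) is included at this height; the cube at (15, 0) is not intersected at this z (z outside [5, 10.5]); the cube at (1, 6) is absent (z outside [5, 9.5]); Taking the first minus the rest: none of the subtracted shapes is present at this height, so the 27.5×26 cube is unchanged — 1 connected region. The result has 1 disconnected region.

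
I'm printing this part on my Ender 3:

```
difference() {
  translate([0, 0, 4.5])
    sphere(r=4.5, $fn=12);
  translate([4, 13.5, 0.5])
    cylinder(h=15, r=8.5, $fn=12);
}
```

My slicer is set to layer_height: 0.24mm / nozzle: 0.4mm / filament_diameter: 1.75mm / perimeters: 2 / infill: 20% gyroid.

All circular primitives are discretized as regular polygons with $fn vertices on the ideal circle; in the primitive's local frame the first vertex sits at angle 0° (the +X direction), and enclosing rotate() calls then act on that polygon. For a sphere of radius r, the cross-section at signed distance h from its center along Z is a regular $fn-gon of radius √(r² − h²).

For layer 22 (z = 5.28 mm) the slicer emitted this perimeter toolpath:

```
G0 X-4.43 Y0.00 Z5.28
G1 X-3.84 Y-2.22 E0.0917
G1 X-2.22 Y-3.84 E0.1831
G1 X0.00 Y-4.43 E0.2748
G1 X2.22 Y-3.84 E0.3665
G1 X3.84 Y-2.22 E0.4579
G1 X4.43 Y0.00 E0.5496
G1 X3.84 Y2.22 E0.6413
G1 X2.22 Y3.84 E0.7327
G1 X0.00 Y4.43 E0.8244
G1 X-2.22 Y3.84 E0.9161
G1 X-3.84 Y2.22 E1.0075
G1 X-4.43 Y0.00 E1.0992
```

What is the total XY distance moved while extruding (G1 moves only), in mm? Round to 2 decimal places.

Sum the Euclidean lengths of each G1 segment: total = 27.54 mm.

27.54 mm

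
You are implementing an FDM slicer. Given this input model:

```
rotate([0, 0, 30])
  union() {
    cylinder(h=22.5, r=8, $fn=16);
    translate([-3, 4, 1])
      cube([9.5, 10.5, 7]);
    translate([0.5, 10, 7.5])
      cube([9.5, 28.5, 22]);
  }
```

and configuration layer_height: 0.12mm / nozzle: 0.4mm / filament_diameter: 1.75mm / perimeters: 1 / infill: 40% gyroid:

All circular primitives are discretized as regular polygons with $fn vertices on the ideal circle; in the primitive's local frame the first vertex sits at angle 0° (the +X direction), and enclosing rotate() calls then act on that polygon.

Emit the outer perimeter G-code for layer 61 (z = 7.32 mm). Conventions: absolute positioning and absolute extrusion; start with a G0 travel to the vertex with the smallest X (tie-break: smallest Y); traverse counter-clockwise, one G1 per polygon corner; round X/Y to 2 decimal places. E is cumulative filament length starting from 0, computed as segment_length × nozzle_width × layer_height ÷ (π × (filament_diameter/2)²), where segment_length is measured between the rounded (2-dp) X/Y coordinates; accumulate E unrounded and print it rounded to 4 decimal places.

G0 X-9.85 Y11.06 Z7.32
G1 X-6.30 Y4.91 E0.1417
G1 X-6.35 Y4.87 E0.1430
G1 X-7.73 Y2.07 E0.2053
G1 X-7.93 Y-1.04 E0.2675
G1 X-6.93 Y-4.00 E0.3298
G1 X-4.87 Y-6.35 E0.3922
G1 X-2.07 Y-7.73 E0.4545
G1 X1.04 Y-7.93 E0.5167
G1 X4.00 Y-6.93 E0.5790
G1 X6.35 Y-4.87 E0.6414
G1 X7.73 Y-2.07 E0.7037
G1 X7.93 Y1.04 E0.7659
G1 X6.93 Y4.00 E0.8282
G1 X4.87 Y6.35 E0.8906
G1 X3.43 Y7.06 E0.9226
G1 X-1.62 Y15.81 E1.1242
G1 X-9.85 Y11.06 E1.3139

At z = 7.32 mm: the cylinder: section is a regular 16-gon, circumradius r=8; the 9.5×10.5 cube at (-3, 4) contributes its full rectangle; the cube at (0.5, 10) is not intersected at this z (z outside [7.5, 29.5]); Combining (union): the regions partially overlap (shared area 29.83 mm²), so overlapping operands fuse into one piece — 1 connected region; (whole slice rotated 30° about Z — lengths, areas and connectivity unchanged). The outline is a single polygon with 17 vertices. Extrusion per mm of travel: 0.4 × 0.12 / (π × 0.875²) = 0.019956. Accumulating E over each segment gives final E = 1.3139.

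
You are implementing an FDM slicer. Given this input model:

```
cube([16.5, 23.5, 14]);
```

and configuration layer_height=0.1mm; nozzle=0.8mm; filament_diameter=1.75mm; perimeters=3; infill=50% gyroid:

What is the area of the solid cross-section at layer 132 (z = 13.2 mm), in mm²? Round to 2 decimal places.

387.75 mm²

At z = 13.2 mm: the 16.5×23.5 cube contributes its full rectangle (area 387.75 mm²). Overall, the cross-section is a single solid region. Net area = 387.75 mm².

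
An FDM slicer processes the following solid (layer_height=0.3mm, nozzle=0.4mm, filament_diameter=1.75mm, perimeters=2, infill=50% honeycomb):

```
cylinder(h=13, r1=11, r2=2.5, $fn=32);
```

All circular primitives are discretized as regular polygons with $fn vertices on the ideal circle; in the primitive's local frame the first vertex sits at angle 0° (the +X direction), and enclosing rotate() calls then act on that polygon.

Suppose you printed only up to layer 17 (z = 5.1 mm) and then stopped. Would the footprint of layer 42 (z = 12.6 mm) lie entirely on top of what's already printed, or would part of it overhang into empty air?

entirely on top

Compare the two slices. At z = 5.1: the cone contributes a regular 32-gon of circumradius 7.665 (interpolated between r1=11 and r2=2.5 at t=0.392) (area = (32/2)·7.665²·sin(360°/32) = 183.41 mm²). At z = 12.6: the cone contributes a regular 32-gon of circumradius 2.762 (interpolated between r1=11 and r2=2.5 at t=0.969) (area = (32/2)·2.762²·sin(360°/32) = 23.80 mm²). Checking containment: the cross-section at z = 12.6 is a subset of the cross-section at z = 5.1.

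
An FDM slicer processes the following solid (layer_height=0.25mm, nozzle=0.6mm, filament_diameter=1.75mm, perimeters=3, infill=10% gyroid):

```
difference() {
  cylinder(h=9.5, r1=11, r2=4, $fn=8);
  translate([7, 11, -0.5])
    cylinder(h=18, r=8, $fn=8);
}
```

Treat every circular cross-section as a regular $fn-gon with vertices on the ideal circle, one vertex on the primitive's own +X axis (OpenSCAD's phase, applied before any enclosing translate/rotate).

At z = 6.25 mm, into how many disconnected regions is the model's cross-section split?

At z = 6.25 mm: the cone (r1=11→r2=4) has section circumradius 6.395 here — a regular 8-gon; the r=8 cylinder at (7, 11) contributes a regular 8-gon of circumradius 8; After the difference (first − rest): starting from the cone, the r=8 cylinder at (7, 11) partially overlaps it — only the 1.70 mm² overlap (of its 181.02 mm²) is removed, clipping the outline — 1 connected region. The result has 1 disconnected region.

1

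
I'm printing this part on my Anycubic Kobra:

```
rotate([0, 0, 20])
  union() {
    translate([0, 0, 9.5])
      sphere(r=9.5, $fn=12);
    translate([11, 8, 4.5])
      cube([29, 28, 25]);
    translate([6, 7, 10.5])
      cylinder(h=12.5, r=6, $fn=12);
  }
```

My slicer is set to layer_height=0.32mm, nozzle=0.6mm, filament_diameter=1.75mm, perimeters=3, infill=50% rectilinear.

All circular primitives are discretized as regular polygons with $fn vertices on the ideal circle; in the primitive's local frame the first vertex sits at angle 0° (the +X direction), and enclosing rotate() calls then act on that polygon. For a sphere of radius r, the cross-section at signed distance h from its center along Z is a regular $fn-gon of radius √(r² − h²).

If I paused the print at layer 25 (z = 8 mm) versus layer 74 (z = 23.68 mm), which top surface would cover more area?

Layer 25 (z = 8): the sphere: section is a regular 12-gon, circumradius = √(r²−h²) = √(9.5²−1.5²) = 9.381 (area = (12/2)·9.381²·sin(360°/12) = 264.00 mm²); the cube at (11, 8) is present — its section is the full 29×28 rectangle (area 812.00 mm²); the cylinder at (6, 7) is not intersected at this z (z outside [10.5, 23]); Taking the union: the 2 present regions are separate (no shared area or edge), so areas and boundary lengths simply add and each stays a separate island — area = 1076.00 mm²; (whole slice rotated 20° about Z — lengths, areas and connectivity unchanged). So its area = 1076.00 mm². Layer 74 (z = 23.68): the sphere does not reach this height (|z−center|=14.180 > r=9.5); the cube at (11, 8) is present — its section is the full 29×28 rectangle (area 812.00 mm²); the cylinder at (6, 7) is not intersected at this z (z outside [10.5, 23]); Combining (union): only the 29×28 cube at (11, 8) is present, so the union is just that shape — area = 812.00 mm²; (rotated 20° about Z; rotation is an isometry so areas/perimeters/island counts are preserved). So its area = 812.00 mm². Layer 25 is larger (1076.00 vs 812.00 mm²).

layer 25 (z = 8 mm)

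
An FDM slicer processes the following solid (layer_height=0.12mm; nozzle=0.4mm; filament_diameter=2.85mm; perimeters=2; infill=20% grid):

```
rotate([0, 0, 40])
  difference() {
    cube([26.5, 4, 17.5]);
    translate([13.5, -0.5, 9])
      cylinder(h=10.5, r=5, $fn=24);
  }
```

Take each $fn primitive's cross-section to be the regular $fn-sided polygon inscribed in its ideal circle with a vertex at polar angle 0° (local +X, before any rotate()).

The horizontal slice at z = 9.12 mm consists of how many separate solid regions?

At z = 9.12 mm: the 26.5×4 cube contributes its full rectangle; the cylinder at (13.5, -0.5): section is a regular 24-gon, circumradius r=5; Subtracting the remaining from the first: starting from the 26.5×4 cube, the r=5 cylinder at (13.5, -0.5) partially overlaps it — only the 32.52 mm² overlap (of its 77.65 mm²) is removed, clipping the outline — 2 connected regions; (whole slice rotated 40° about Z — lengths, areas and connectivity unchanged). The result has 2 disconnected regions.

2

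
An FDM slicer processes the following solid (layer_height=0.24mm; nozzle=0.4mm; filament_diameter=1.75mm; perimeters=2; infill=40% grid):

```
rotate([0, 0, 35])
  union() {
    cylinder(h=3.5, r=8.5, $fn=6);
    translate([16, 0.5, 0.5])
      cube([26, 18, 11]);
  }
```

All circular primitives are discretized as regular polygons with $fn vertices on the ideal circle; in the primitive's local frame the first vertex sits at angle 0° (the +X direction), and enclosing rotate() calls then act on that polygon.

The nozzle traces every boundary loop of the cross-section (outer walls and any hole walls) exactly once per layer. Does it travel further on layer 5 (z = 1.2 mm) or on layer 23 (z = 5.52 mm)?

layer 5 (z = 1.2 mm)

Layer 5 (z = 1.2): the r=8.5 cylinder gives a regular 6-gon of circumradius 8.5 (constant along its height) (perimeter = 2·6·8.500·sin(180°/6) = 51.00 mm); the cube at (16, 0.5) is present — its section is the full 26×18 rectangle (perimeter 88.00 mm); Taking the union: the 2 present regions are separate (no shared area or edge), so areas and boundary lengths simply add and each stays a separate island — boundary = 139.00 mm; (whole slice rotated 35° about Z — lengths, areas and connectivity unchanged). So its perimeter = 139.00 mm. Layer 23 (z = 5.52): the cylinder does not reach this height (z outside [0, 3.5]); the cube at (16, 0.5) (footprint 26×18) is included at this height (perimeter 88.00 mm); Combining (union): only the 26×18 cube at (16, 0.5) is present, so the union is just that shape — boundary = 88.00 mm; (whole slice rotated 35° about Z — lengths, areas and connectivity unchanged). So its perimeter = 88.00 mm. Layer 5 is larger (139.00 vs 88.00 mm).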